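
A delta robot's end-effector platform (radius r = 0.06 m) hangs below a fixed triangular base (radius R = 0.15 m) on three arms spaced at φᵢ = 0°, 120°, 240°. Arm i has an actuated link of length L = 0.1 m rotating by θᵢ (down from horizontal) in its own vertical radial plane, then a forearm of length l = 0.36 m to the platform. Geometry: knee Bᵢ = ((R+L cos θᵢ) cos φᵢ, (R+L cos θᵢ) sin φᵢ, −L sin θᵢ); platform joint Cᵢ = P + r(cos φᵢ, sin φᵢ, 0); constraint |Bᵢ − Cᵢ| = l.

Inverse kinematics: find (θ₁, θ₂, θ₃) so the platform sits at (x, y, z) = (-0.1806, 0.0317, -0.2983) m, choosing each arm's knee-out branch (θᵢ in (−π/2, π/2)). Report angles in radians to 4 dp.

θ₁ = 1.3089, θ₂ = -0.2620, θ₃ = 0.0873

arm 1 (φ=0.0°): x'=-0.1806, y'=0.0317
  e−x'=0.2706;  (l²−L²−(e−x')²−y'²−z²)/2L = -0.2181
  θ1 = atan2(B,A) + arccos(C/0.4027) = 1.3089
rotate P by −φ2: (0.1178, 0.1406, -0.2983)
  A=-0.0278, B=-0.2983, C=(l²−L²−A²−y'²−z²)/(2L)=0.0505
  γ=atan2(-0.2983,-0.0278)=-1.6636;  ψ=arccos(0.1684)=1.4016;  θ2=γ+ψ≈-0.2620
rotate P by −φ3: (0.0628, -0.1723, -0.2983)
  A cos θ + B sin θ = C:  0.0272·cos θ + -0.2983·sin θ = 0.0010
  γ=atan2(-0.2983,0.0272)=-1.4800;  ψ=arccos(0.0035)=1.5673;  θ3=γ+ψ≈0.0873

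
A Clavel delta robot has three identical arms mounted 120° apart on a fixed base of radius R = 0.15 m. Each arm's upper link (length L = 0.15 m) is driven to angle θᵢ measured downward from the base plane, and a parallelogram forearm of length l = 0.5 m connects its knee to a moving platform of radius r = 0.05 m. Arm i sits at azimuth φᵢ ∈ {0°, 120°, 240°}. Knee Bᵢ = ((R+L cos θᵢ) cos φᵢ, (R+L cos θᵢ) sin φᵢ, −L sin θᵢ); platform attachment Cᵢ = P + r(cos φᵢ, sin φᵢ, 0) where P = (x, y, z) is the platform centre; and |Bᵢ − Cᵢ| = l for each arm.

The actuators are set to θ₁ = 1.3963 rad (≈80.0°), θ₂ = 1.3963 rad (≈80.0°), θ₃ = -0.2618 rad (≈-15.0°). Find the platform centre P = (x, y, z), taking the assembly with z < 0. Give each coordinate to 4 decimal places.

(-0.1575, -0.2728, -0.4562)

S1 = (0.1260·cos0.0°, 0.1260·sin0.0°, -0.1477) = (0.1260, 0.0000, -0.1477)
arm 2 at φ=120.0°: ρ2 = 0.1260;  S2 = (-0.0630, 0.1092, -0.1477)
S3 = (0.2449·cos240.0°, 0.2449·sin240.0°, 0.0388) = (-0.1224, -0.2121, 0.0388)
|S₂|²−|S₁|² = 0.0000;  |S₃|²−|S₁|² = 0.0238
plane₁₂: -0.3781x+0.2183y+0.0000z = 0.0000
det = 0.2689;  x = -0.0193+0.3029z,  y = -0.0334+0.5247z
into |P−S₁|² = l²: 1.3670z² + 0.1723z + -0.2059 = 0;  Δ = 1.1558;  z = -0.4562 or 0.3302 → z<0 root = -0.4562
x = -0.1575, y = -0.2728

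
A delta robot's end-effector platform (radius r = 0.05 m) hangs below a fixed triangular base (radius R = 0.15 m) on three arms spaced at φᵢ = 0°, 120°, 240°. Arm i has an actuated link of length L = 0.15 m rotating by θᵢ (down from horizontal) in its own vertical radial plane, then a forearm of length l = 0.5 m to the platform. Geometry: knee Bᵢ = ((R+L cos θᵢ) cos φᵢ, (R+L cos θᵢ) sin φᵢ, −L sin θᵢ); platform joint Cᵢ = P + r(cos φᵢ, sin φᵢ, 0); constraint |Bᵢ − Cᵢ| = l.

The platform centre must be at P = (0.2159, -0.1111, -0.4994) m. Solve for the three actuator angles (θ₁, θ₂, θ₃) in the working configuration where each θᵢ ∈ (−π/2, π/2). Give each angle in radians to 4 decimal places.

θ₁ = 0.0871, θ₂ = 1.3962, θ₃ = 0.8725

rotate P by −φ1: (0.2159, -0.1111, -0.4994)
  e−x'=-0.1159;  (l²−L²−(e−x')²−y'²−z²)/2L = -0.1589
  √(A²+B²)=0.5127;  θ1 = -1.7988+1.8860 ≈ 0.0871
arm 2 (φ=120.0°): x'=-0.2042, y'=-0.1314
  A cos θ + B sin θ = C:  0.3042·cos θ + -0.4994·sin θ = -0.4390
  √(A²+B²)=0.5847;  θ2 = -1.0237+2.4199 ≈ 1.3962
φ3=240.0° → target in arm frame (-0.0117, 0.2425)
  e−x'=0.1117;  (l²−L²−(e−x')²−y'²−z²)/2L = -0.3107
  θ3 = atan2(B,A) + arccos(C/0.5117) = 0.8725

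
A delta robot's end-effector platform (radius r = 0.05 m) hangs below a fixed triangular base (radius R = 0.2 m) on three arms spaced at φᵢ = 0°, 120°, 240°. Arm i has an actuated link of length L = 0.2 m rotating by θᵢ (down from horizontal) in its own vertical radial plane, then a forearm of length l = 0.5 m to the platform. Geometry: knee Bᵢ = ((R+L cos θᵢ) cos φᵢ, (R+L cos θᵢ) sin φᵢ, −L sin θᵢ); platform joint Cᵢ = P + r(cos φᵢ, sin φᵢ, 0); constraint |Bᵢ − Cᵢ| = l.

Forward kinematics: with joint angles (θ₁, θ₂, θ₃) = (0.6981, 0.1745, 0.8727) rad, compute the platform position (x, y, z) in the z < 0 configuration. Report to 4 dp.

(-0.0313, 0.1219, -0.4796)

S1 = (0.3032·cos0.0°, 0.3032·sin0.0°, -0.1286) = (0.3032, 0.0000, -0.1286)
arm 2 at φ=120.0°: e+L cos θ2 = 0.3470;  S2 = (-0.1735, 0.3005, -0.0347)
arm 3 at φ=240.0°: e+L cos θ3 = 0.2786;  S3 = (-0.1393, -0.2412, -0.1532)
|S₂|²−|S₁|² = 0.0131;  |S₃|²−|S₁|² = -0.0074
plane₁₂: -0.9534x+0.6010y+0.1877z = 0.0131
det = 0.9918;  x = -0.0019+0.0614z,  y = 0.0188+-0.2149z
quadratic in z: (1.0499)z²+(0.2115)z+(-0.1400)=0, √Δ=0.7955 → z ∈ {-0.4796, 0.2781}; z = -0.4796 (taking z<0)
x = -0.0313, y = 0.1219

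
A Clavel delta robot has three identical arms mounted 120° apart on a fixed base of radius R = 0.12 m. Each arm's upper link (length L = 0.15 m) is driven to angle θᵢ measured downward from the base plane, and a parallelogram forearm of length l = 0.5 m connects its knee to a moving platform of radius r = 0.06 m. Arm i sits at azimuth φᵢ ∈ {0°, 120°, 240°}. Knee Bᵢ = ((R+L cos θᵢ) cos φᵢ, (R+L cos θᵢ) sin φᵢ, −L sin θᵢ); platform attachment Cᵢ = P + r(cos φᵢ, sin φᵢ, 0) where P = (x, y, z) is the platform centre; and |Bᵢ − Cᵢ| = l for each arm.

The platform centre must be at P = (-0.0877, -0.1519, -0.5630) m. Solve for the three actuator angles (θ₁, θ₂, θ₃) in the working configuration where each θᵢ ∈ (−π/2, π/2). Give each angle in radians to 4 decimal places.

θ₁ = 1.1345, θ₂ = 1.1345, θ₃ = 0.4365

rotate P by −φ1: (-0.0877, -0.1519, -0.5630)
  e−x'=0.1477;  (l²−L²−(e−x')²−y'²−z²)/2L = -0.4479
  θ1 = atan2(B,A) + arccos(C/0.5821) = 1.1345
φ2=120.0° → target in arm frame (-0.0877, 0.1519)
  A cos θ + B sin θ = C:  0.1477·cos θ + -0.5630·sin θ = -0.4479
  θ2 = atan2(B,A) + arccos(C/0.5821) = 1.1345
φ3=240.0° → target in arm frame (0.1754, 0.0000)
  A=-0.1154, B=-0.5630, C=(l²−L²−A²−y'²−z²)/(2L)=-0.3426
  γ=atan2(-0.5630,-0.1154)=-1.7730;  ψ=arccos(-0.5962)=2.2095;  θ3=γ+ψ≈0.4365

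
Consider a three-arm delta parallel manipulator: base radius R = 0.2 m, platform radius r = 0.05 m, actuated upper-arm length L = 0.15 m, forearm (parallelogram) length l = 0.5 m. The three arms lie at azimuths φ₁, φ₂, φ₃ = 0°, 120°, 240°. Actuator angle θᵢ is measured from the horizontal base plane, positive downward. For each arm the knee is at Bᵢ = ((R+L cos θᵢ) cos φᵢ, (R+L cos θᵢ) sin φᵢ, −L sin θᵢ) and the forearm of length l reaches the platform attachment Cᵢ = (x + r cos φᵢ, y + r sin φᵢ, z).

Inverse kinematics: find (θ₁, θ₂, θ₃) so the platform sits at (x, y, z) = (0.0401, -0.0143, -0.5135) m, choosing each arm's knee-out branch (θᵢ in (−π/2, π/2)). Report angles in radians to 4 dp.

θ₁ = 0.5235, θ₂ = 0.7854, θ₃ = 0.6982

rotate P by −φ1: (0.0401, -0.0143, -0.5135)
  A cos θ + B sin θ = C:  0.1099·cos θ + -0.5135·sin θ = -0.1615
  √(A²+B²)=0.5251;  θ1 = -1.3600+1.8835 ≈ 0.5235
rotate P by −φ2: (-0.0324, -0.0276, -0.5135)
  A=0.1824, B=-0.5135, C=(l²−L²−A²−y'²−z²)/(2L)=-0.2341
  θ2 = atan2(B,A) + arccos(C/0.5449) = 0.7854
arm 3 (φ=240.0°): x'=-0.0077, y'=0.0419
  A cos θ + B sin θ = C:  0.1577·cos θ + -0.5135·sin θ = -0.2093
  γ=atan2(-0.5135,0.1577)=-1.2729;  ψ=arccos(-0.3897)=1.9711;  θ3=γ+ψ≈0.6982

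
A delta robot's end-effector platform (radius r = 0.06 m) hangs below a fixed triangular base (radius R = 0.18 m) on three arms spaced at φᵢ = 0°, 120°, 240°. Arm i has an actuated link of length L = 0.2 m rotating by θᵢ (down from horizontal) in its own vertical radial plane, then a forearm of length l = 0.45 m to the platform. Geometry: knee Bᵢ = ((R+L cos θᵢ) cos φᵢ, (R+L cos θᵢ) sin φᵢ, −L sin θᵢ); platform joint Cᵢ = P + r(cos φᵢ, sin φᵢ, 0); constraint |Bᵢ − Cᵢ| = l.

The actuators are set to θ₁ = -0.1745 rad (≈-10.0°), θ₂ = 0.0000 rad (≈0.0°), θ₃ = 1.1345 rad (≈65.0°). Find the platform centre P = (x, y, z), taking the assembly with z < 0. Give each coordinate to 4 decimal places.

(0.1275, 0.1792, -0.3320)

O1 = (0.3170·cos0.0°, 0.3170·sin0.0°, 0.0347) = (0.3170, 0.0000, 0.0347)
arm 2 at φ=120.0°: ρ2 = 0.3200;  O2 = (-0.1600, 0.2771, 0.0000)
arm 3 at φ=240.0°: ρ3 = 0.2045;  O3 = (-0.1023, -0.1771, -0.1813)
subtract pairs → two planes through P
plane₁₂: -0.9539x+0.5543y+-0.0694z = 0.0007
Cramer: x(z) = 0.0183-0.3290z;  y(z) = 0.0328-0.4409z
quadratic in z: (1.3026)z²+(0.0981)z+(-0.1110)=0, √Δ=0.7669 → z ∈ {-0.3320, 0.2567}; z = -0.3320 (taking z<0)
x = 0.1275, y = 0.1792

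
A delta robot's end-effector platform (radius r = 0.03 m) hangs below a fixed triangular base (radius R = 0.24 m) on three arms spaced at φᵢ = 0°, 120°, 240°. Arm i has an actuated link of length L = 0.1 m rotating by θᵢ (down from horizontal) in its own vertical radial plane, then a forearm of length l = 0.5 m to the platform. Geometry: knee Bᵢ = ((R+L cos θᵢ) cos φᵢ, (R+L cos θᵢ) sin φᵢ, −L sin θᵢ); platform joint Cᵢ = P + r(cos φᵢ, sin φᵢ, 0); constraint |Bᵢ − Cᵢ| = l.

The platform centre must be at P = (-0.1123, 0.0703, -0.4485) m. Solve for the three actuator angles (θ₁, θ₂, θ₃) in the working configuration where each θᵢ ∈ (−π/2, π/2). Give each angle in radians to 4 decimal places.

φ1=0.0° → target in arm frame (-0.1123, 0.0703)
  A cos θ + B sin θ = C:  0.3223·cos θ + -0.4485·sin θ = -0.3499
  θ1 = atan2(B,A) + arccos(C/0.5523) = 1.3091
arm 2 (φ=120.0°): x'=0.1170, y'=0.0621
  A cos θ + B sin θ = C:  0.0930·cos θ + -0.4485·sin θ = 0.1317
  √(A²+B²)=0.4580;  θ2 = -1.3664+1.2791 ≈ -0.0873
rotate P by −φ3: (-0.0047, -0.1324, -0.4485)
  e−x'=0.2147;  (l²−L²−(e−x')²−y'²−z²)/2L = -0.1240
  θ3 = atan2(B,A) + arccos(C/0.4973) = 0.6985

θ₁ = 1.3091, θ₂ = -0.0873, θ₃ = 0.6985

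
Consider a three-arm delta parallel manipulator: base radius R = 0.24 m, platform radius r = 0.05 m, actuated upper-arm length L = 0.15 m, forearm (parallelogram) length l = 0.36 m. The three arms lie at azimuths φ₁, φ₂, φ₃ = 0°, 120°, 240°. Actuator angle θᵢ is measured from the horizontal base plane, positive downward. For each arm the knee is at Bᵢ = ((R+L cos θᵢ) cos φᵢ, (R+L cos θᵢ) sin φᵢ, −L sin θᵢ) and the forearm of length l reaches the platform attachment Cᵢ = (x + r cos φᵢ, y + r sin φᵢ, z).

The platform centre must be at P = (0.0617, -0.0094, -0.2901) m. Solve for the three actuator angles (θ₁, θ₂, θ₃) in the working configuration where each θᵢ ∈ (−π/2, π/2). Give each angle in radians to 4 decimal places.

θ₁ = 0.3492, θ₂ = 0.9598, θ₃ = 0.8730

arm 1 (φ=0.0°): x'=0.0617, y'=-0.0094
  A cos θ + B sin θ = C:  0.1283·cos θ + -0.2901·sin θ = 0.0213
  √(A²+B²)=0.3172;  θ1 = -1.1544+1.5036 ≈ 0.3492
arm 2 (φ=120.0°): x'=-0.0390, y'=-0.0487
  e−x'=0.2290;  (l²−L²−(e−x')²−y'²−z²)/2L = -0.1062
  θ2 = atan2(B,A) + arccos(C/0.3696) = 0.9598
φ3=240.0° → target in arm frame (-0.0227, 0.0581)
  e−x'=0.2127;  (l²−L²−(e−x')²−y'²−z²)/2L = -0.0856
  θ3 = atan2(B,A) + arccos(C/0.3597) = 0.8730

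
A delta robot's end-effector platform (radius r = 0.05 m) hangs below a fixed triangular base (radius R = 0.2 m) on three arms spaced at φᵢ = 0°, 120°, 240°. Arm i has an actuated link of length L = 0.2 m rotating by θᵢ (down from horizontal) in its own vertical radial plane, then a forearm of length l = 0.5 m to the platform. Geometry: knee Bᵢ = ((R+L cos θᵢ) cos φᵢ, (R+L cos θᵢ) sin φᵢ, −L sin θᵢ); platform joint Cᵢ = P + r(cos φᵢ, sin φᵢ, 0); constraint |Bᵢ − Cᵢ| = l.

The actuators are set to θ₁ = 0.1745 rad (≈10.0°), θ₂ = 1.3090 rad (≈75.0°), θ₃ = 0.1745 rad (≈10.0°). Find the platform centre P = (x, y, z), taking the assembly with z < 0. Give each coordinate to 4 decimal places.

φ1=0.0°: virtual centre (0.3470, 0.0000, -0.0347), radius l
φ2=120.0°: virtual centre (-0.1009, 0.1747, -0.1932), radius l
arm 3 at φ=240.0°: e+L cos θ3 = 0.3470;  O3 = (-0.1735, -0.3005, -0.0347)
|O₂|²−|O₁|² = -0.0436;  |O₃|²−|O₁|² = 0.0000
[-0.8957 0.3495 -0.3169]·P = -0.0436;  [-1.0409 -0.6010 0.0000]·P = 0.0000
Cramer: x(z) = 0.0290-0.2111z;  y(z) = -0.0503+0.3657z
into |P−O₁|² = l²: 1.1783z² + 0.1669z + -0.1452 = 0;  Δ = 0.7122;  z = -0.4289 or 0.2872 → z<0 root = -0.4289
x = 0.1196, y = -0.2071

(0.1196, -0.2071, -0.4289)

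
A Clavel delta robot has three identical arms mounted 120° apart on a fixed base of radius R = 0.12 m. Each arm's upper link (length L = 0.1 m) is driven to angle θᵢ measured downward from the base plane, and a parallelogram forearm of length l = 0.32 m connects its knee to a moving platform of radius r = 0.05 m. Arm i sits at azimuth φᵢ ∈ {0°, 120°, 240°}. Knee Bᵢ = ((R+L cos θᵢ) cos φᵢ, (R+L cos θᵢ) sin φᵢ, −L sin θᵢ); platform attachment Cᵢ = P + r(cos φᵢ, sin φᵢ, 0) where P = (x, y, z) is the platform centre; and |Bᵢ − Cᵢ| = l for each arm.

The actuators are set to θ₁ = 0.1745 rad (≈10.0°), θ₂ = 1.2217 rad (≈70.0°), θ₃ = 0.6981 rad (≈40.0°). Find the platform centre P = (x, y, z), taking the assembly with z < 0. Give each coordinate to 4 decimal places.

(0.1049, -0.0681, -0.3235)

φ1=0.0°: virtual centre (0.1685, 0.0000, -0.0174), radius l
arm 2 at φ=120.0°: e+L cos θ2 = 0.1042;  O2 = (-0.0521, 0.0902, -0.0940)
φ3=240.0°: virtual centre (-0.0733, -0.1270, -0.0643), radius l
|O₂|²−|O₁|² = -0.0090;  |O₃|²−|O₁|² = -0.0031
linear system: -0.4412x+0.1805y = -0.0090−-0.1532z; -0.4836x+-0.2539y = -0.0031−-0.0938z
Cramer: x(z) = 0.0142-0.2802z;  y(z) = -0.0151+0.1640z
into |P−O₁|² = l²: 1.1054z² + 0.1162z + -0.0781 = 0;  Δ = 0.3588;  z = -0.3235 or 0.2184 → z<0 root = -0.3235
x = 0.1049, y = -0.0681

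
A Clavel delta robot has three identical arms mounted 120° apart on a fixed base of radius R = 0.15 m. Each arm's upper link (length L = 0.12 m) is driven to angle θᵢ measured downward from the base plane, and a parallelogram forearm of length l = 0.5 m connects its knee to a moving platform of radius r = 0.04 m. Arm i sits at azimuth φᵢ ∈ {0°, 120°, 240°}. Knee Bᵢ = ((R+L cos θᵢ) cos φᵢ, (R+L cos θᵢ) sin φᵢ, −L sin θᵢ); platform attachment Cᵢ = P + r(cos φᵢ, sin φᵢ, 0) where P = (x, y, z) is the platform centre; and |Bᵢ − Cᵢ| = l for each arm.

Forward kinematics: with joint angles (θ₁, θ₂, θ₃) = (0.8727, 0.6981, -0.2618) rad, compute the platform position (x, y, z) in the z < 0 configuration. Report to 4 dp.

O1 = (0.1871·cos0.0°, 0.1871·sin0.0°, -0.0919) = (0.1871, 0.0000, -0.0919)
φ2=120.0°: virtual centre (-0.1010, 0.1749, -0.0771), radius l
φ3=240.0°: virtual centre (-0.1130, -0.1956, 0.0311), radius l
eliminate P² terms by subtracting sphere 1 from 2 and 3
linear system: -0.5762x+0.3497y = 0.0033−0.0296z; -0.6002x+-0.3913y = 0.0085−0.2460z
det = 0.4354;  x = -0.0098+0.2242z,  y = -0.0068+0.2847z
quadratic in z: (1.1313)z²+(0.0917)z+(-0.2027)=0, √Δ=0.9622 → z ∈ {-0.4658, 0.3847}; z = -0.4658 (taking z<0)
x = -0.1142, y = -0.1394

(-0.1142, -0.1394, -0.4658)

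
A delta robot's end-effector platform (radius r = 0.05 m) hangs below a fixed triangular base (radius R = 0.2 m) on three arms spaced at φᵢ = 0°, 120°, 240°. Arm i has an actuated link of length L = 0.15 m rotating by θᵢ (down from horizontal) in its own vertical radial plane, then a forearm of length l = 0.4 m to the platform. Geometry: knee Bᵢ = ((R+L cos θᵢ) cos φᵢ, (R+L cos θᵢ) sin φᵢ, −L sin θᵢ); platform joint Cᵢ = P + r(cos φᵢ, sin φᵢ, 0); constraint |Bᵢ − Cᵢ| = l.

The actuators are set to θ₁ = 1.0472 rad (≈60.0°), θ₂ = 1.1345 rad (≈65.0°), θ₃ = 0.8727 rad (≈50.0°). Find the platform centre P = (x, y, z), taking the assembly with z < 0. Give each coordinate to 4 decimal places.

O1 = (0.2250·cos0.0°, 0.2250·sin0.0°, -0.1299) = (0.2250, 0.0000, -0.1299)
O2 = (0.2134·cos120.0°, 0.2134·sin120.0°, -0.1359) = (-0.1067, 0.1848, -0.1359)
arm 3 at φ=240.0°: e+L cos θ3 = 0.2464;  O3 = (-0.1232, -0.2134, -0.1149)
subtract pairs → two planes through P
plane₁₂: -0.6634x+0.3696y+-0.0121z = -0.0035
Cramer: x(z) = -0.0016+0.0110z;  y(z) = -0.0124+0.0524z
sphere 1 gives Az²+Bz+C=0 with A=1.0029, B=0.2535, C=-0.0916;  B²−4AC=0.4318;  roots -0.4540, 0.2012;  negative root z = -0.4540
x = -0.0066, y = -0.0362

(-0.0066, -0.0362, -0.4540)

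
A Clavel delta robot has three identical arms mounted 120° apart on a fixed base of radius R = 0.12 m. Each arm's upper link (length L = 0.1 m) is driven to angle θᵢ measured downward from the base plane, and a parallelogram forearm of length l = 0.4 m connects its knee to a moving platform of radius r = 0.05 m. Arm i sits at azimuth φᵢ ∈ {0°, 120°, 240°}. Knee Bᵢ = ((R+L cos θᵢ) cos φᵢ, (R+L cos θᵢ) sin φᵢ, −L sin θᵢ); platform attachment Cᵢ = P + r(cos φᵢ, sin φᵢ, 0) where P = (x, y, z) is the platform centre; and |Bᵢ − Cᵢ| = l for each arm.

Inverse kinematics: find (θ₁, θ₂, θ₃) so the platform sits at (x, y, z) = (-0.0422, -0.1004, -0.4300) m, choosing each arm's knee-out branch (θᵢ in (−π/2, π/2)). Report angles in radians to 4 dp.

arm 1 (φ=0.0°): x'=-0.0422, y'=-0.1004
  A cos θ + B sin θ = C:  0.1122·cos θ + -0.4300·sin θ = -0.2878
  γ=atan2(-0.4300,0.1122)=-1.3156;  ψ=arccos(-0.6477)=2.2754;  θ1=γ+ψ≈0.9598
arm 2 (φ=120.0°): x'=-0.0658, y'=0.0867
  A cos θ + B sin θ = C:  0.1358·cos θ + -0.4300·sin θ = -0.3044
  θ2 = atan2(B,A) + arccos(C/0.4509) = 1.0470
arm 3 (φ=240.0°): x'=0.1080, y'=0.0137
  A=-0.0380, B=-0.4300, C=(l²−L²−A²−y'²−z²)/(2L)=-0.1827
  √(A²+B²)=0.4317;  θ3 = -1.6591+2.0077 ≈ 0.3487

θ₁ = 0.9598, θ₂ = 1.0470, θ₃ = 0.3487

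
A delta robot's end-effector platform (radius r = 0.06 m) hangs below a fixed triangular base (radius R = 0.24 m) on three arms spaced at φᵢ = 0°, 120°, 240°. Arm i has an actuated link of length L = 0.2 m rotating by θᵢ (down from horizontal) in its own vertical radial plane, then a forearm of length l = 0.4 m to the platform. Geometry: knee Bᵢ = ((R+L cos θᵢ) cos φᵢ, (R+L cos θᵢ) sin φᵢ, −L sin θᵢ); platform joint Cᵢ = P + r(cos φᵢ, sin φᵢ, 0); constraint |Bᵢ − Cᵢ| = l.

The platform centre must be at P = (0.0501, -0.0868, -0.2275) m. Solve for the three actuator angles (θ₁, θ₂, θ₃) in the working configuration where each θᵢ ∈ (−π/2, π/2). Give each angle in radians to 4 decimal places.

θ₁ = 0.0872, θ₂ = 0.9601, θ₃ = 0.0871

rotate P by −φ1: (0.0501, -0.0868, -0.2275)
  A=0.1299, B=-0.2275, C=(l²−L²−A²−y'²−z²)/(2L)=0.1096
  γ=atan2(-0.2275,0.1299)=-1.0520;  ψ=arccos(0.4183)=1.1392;  θ1=γ+ψ≈0.0872
φ2=120.0° → target in arm frame (-0.1002, 0.0000)
  e−x'=0.2802;  (l²−L²−(e−x')²−y'²−z²)/2L = -0.0257
  θ2 = atan2(B,A) + arccos(C/0.3609) = 0.9601
φ3=240.0° → target in arm frame (0.0501, 0.0868)
  A=0.1299, B=-0.2275, C=(l²−L²−A²−y'²−z²)/(2L)=0.1096
  γ=atan2(-0.2275,0.1299)=-1.0521;  ψ=arccos(0.4184)=1.1391;  θ3=γ+ψ≈0.0871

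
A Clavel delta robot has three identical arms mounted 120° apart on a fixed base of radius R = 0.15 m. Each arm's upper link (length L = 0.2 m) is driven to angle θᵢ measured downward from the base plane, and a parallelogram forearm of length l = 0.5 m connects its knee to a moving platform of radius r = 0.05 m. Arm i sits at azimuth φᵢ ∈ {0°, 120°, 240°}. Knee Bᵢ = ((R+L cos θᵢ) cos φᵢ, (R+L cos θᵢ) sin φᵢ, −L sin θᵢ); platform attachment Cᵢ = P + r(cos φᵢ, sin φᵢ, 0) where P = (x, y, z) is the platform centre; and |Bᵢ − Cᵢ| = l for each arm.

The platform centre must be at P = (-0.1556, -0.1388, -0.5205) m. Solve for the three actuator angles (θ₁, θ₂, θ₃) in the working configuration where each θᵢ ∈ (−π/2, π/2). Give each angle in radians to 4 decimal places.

θ₁ = 1.1346, θ₂ = 0.8727, θ₃ = 0.1747

φ1=0.0° → target in arm frame (-0.1556, -0.1388)
  A cos θ + B sin θ = C:  0.2556·cos θ + -0.5205·sin θ = -0.3638
  θ1 = atan2(B,A) + arccos(C/0.5799) = 1.1346
arm 2 (φ=120.0°): x'=-0.0424, y'=0.2042
  e−x'=0.1424;  (l²−L²−(e−x')²−y'²−z²)/2L = -0.3072
  γ=atan2(-0.5205,0.1424)=-1.3037;  ψ=arccos(-0.5693)=2.1764;  θ2=γ+ψ≈0.8727
φ3=240.0° → target in arm frame (0.1980, -0.0654)
  A cos θ + B sin θ = C:  -0.0980·cos θ + -0.5205·sin θ = -0.1870
  θ3 = atan2(B,A) + arccos(C/0.5296) = 0.1747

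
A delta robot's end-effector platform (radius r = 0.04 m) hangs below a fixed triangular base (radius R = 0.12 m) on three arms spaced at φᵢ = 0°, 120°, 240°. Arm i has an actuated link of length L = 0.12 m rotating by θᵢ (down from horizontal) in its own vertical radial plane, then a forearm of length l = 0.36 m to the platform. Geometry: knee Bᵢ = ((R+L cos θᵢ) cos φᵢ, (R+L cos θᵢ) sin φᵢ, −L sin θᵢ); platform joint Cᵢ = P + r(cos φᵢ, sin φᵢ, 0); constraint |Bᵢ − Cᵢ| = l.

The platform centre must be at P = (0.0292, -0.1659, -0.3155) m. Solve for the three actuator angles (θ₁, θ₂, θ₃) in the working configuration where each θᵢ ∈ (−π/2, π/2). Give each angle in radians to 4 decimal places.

φ1=0.0° → target in arm frame (0.0292, -0.1659)
  e−x'=0.0508;  (l²−L²−(e−x')²−y'²−z²)/2L = -0.0602
  √(A²+B²)=0.3196;  θ1 = -1.4112+1.7603 ≈ 0.3491
arm 2 (φ=120.0°): x'=-0.1583, y'=0.0577
  e−x'=0.2383;  (l²−L²−(e−x')²−y'²−z²)/2L = -0.1852
  √(A²+B²)=0.3954;  θ2 = -0.9240+2.0582 ≈ 1.1342
arm 3 (φ=240.0°): x'=0.1291, y'=0.1082
  A cos θ + B sin θ = C:  -0.0491·cos θ + -0.3155·sin θ = 0.0064
  θ3 = atan2(B,A) + arccos(C/0.3193) = -0.1744

θ₁ = 0.3491, θ₂ = 1.1342, θ₃ = -0.1744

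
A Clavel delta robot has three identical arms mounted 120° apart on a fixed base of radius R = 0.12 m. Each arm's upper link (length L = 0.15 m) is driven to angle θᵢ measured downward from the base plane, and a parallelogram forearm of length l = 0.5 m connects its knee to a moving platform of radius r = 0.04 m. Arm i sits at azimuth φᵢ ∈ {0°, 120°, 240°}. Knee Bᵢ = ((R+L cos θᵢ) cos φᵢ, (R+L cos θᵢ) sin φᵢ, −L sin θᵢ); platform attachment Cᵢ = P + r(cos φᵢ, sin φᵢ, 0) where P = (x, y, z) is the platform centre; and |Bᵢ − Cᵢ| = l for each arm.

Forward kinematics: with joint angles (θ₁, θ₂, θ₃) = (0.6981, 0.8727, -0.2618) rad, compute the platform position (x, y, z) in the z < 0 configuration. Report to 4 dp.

O1 = (0.1949·cos0.0°, 0.1949·sin0.0°, -0.0964) = (0.1949, 0.0000, -0.0964)
arm 2 at φ=120.0°: (R−r)+L cos θ2 = 0.1764;  O2 = (-0.0882, 0.1528, -0.1149)
arm 3 at φ=240.0°: (R−r)+L cos θ3 = 0.2249;  O3 = (-0.1124, -0.1948, 0.0388)
subtract pairs → two planes through P
linear system: -0.5662x+0.3056y = -0.0030−-0.0370z; -0.6147x+-0.3895y = 0.0048−0.2705z
det = 0.4084;  x = -0.0008+0.1671z,  y = -0.0111+0.4307z
quadratic in z: (1.2134)z²+(0.1179)z+(-0.2023)=0, √Δ=0.9979 → z ∈ {-0.4598, 0.3626}; z = -0.4598 (taking z<0)
x = -0.0776, y = -0.2091

(-0.0776, -0.2091, -0.4598)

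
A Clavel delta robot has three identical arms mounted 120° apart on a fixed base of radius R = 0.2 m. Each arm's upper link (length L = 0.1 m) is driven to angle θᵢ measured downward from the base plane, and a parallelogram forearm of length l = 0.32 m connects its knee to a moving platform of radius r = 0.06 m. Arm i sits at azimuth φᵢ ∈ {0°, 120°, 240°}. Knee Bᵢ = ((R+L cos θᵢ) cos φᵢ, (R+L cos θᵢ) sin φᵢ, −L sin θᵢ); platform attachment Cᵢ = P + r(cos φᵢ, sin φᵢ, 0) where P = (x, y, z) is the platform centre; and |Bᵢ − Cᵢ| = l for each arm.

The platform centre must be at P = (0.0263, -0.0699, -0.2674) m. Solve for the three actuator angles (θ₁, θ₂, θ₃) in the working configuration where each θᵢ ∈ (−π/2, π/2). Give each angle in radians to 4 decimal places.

θ₁ = 0.3490, θ₂ = 1.0467, θ₃ = 0.1740

rotate P by −φ1: (0.0263, -0.0699, -0.2674)
  e−x'=0.1137;  (l²−L²−(e−x')²−y'²−z²)/2L = 0.0154
  γ=atan2(-0.2674,0.1137)=-1.1688;  ψ=arccos(0.0531)=1.5177;  θ1=γ+ψ≈0.3490
arm 2 (φ=120.0°): x'=-0.0737, y'=0.0122
  e−x'=0.2137;  (l²−L²−(e−x')²−y'²−z²)/2L = -0.1246
  γ=atan2(-0.2674,0.2137)=-0.8966;  ψ=arccos(-0.3639)=1.9433;  θ2=γ+ψ≈1.0467
φ3=240.0° → target in arm frame (0.0474, 0.0577)
  A=0.0926, B=-0.2674, C=(l²−L²−A²−y'²−z²)/(2L)=0.0449
  θ3 = atan2(B,A) + arccos(C/0.2830) = 0.1740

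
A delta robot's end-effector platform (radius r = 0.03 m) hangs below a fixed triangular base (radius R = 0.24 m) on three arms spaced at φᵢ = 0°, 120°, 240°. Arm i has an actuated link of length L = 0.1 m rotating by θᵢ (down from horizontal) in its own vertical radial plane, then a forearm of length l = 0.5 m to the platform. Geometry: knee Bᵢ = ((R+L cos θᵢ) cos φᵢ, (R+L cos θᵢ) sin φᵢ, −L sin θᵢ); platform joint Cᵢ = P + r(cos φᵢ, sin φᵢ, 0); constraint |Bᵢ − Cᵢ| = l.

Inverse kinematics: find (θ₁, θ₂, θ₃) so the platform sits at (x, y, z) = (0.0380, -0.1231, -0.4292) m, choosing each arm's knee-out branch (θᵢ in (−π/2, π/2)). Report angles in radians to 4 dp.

θ₁ = 0.2614, θ₂ = 1.2213, θ₃ = -0.0875

φ1=0.0° → target in arm frame (0.0380, -0.1231)
  A=0.1720, B=-0.4292, C=(l²−L²−A²−y'²−z²)/(2L)=0.0552
  γ=atan2(-0.4292,0.1720)=-1.1896;  ψ=arccos(0.1195)=1.4510;  θ1=γ+ψ≈0.2614
rotate P by −φ2: (-0.1256, 0.0286, -0.4292)
  A=0.3356, B=-0.4292, C=(l²−L²−A²−y'²−z²)/(2L)=-0.2883
  θ2 = atan2(B,A) + arccos(C/0.5448) = 1.2213
arm 3 (φ=240.0°): x'=0.0876, y'=0.0945
  e−x'=0.1224;  (l²−L²−(e−x')²−y'²−z²)/2L = 0.1594
  √(A²+B²)=0.4463;  θ3 = -1.2930+1.2055 ≈ -0.0875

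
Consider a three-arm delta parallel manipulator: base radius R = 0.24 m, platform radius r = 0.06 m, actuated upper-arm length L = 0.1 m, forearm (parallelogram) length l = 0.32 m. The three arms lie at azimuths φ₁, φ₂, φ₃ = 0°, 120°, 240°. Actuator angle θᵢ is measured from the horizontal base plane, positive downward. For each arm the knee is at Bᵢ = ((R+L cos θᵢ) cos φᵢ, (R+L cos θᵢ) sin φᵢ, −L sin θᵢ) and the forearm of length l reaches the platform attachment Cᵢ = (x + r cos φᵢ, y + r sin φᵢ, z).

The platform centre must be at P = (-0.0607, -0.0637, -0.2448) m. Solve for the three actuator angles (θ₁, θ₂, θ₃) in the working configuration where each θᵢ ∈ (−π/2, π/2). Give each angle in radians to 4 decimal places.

θ₁ = 1.2214, θ₂ = 0.9598, θ₃ = -0.0878

φ1=0.0° → target in arm frame (-0.0607, -0.0637)
  A cos θ + B sin θ = C:  0.2407·cos θ + -0.2448·sin θ = -0.1476
  γ=atan2(-0.2448,0.2407)=-0.7938;  ψ=arccos(-0.4299)=2.0152;  θ1=γ+ψ≈1.2214
arm 2 (φ=120.0°): x'=-0.0248, y'=0.0844
  A=0.2048, B=-0.2448, C=(l²−L²−A²−y'²−z²)/(2L)=-0.0830
  γ=atan2(-0.2448,0.2048)=-0.8741;  ψ=arccos(-0.2601)=1.8339;  θ2=γ+ψ≈0.9598
rotate P by −φ3: (0.0855, -0.0207, -0.2448)
  A cos θ + B sin θ = C:  0.0945·cos θ + -0.2448·sin θ = 0.1156
  √(A²+B²)=0.2624;  θ3 = -1.2024+1.1147 ≈ -0.0878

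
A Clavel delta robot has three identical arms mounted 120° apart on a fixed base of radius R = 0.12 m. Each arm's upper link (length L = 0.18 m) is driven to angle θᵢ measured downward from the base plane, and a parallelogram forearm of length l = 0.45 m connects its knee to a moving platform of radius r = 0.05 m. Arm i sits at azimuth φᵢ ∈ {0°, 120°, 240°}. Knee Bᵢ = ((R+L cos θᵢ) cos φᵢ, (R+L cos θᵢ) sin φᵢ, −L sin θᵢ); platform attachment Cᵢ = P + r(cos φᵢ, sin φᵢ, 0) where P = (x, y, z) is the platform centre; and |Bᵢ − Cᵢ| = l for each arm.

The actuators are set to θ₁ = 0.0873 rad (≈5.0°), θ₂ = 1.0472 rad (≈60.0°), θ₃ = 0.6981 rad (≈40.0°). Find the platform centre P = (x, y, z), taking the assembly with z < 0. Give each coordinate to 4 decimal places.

(0.1776, -0.0809, -0.4525)

O1 = (0.2493·cos0.0°, 0.2493·sin0.0°, -0.0157) = (0.2493, 0.0000, -0.0157)
O2 = (0.1600·cos120.0°, 0.1600·sin120.0°, -0.1559) = (-0.0800, 0.1386, -0.1559)
O3 = (0.2079·cos240.0°, 0.2079·sin240.0°, -0.1157) = (-0.1039, -0.1800, -0.1157)
eliminate P² terms by subtracting sphere 1 from 2 and 3
linear system: -0.6586x+0.2771y = -0.0125−-0.2804z; -0.7065x+-0.3601y = -0.0058−-0.2000z
Cramer: x(z) = 0.0141-0.3612z;  y(z) = -0.0116+0.1533z
sphere 1 gives Az²+Bz+C=0 with A=1.1540, B=0.1978, C=-0.1468;  B²−4AC=0.7167;  roots -0.4525, 0.2811;  negative root z = -0.4525
x = 0.1776, y = -0.0809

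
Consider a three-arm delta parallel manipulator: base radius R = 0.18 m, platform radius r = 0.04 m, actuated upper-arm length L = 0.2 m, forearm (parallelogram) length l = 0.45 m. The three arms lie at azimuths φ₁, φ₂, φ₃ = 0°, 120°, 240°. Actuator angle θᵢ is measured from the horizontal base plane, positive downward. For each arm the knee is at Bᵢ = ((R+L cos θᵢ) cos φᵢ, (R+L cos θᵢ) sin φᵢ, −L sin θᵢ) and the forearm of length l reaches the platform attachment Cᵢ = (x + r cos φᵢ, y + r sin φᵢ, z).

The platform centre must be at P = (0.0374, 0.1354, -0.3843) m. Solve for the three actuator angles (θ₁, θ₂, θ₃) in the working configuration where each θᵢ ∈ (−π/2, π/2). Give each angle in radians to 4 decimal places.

θ₁ = 0.3493, θ₂ = 0.0875, θ₃ = 0.9598

rotate P by −φ1: (0.0374, 0.1354, -0.3843)
  A=0.1026, B=-0.3843, C=(l²−L²−A²−y'²−z²)/(2L)=-0.0351
  √(A²+B²)=0.3978;  θ1 = -1.3099+1.6592 ≈ 0.3493
arm 2 (φ=120.0°): x'=0.0986, y'=-0.1001
  A=0.0414, B=-0.3843, C=(l²−L²−A²−y'²−z²)/(2L)=0.0077
  γ=atan2(-0.3843,0.0414)=-1.4634;  ψ=arccos(0.0199)=1.5509;  θ2=γ+ψ≈0.0875
φ3=240.0° → target in arm frame (-0.1360, -0.0353)
  e−x'=0.2760;  (l²−L²−(e−x')²−y'²−z²)/2L = -0.1565
  √(A²+B²)=0.4731;  θ3 = -0.9480+1.9079 ≈ 0.9598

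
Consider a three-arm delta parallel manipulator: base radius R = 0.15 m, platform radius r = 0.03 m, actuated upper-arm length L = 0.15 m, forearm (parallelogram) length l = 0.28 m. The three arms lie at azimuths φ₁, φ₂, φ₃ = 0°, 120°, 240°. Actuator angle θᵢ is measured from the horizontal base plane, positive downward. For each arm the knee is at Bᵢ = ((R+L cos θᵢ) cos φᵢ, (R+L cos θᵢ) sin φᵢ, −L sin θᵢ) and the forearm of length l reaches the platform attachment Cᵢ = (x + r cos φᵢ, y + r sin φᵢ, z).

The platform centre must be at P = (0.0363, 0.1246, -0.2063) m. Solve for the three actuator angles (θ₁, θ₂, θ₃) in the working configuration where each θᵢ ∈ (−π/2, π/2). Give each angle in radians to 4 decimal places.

arm 1 (φ=0.0°): x'=0.0363, y'=0.1246
  A cos θ + B sin θ = C:  0.0837·cos θ + -0.2063·sin θ = -0.0306
  γ=atan2(-0.2063,0.0837)=-1.1854;  ψ=arccos(-0.1376)=1.7088;  θ1=γ+ψ≈0.5235
φ2=120.0° → target in arm frame (0.0898, -0.0937)
  e−x'=0.0302;  (l²−L²−(e−x')²−y'²−z²)/2L = 0.0121
  γ=atan2(-0.2063,0.0302)=-1.4252;  ψ=arccos(0.0582)=1.5126;  θ2=γ+ψ≈0.0874
arm 3 (φ=240.0°): x'=-0.1261, y'=-0.0309
  A=0.2461, B=-0.2063, C=(l²−L²−A²−y'²−z²)/(2L)=-0.1605
  θ3 = atan2(B,A) + arccos(C/0.3211) = 1.3966

θ₁ = 0.5235, θ₂ = 0.0874, θ₃ = 1.3966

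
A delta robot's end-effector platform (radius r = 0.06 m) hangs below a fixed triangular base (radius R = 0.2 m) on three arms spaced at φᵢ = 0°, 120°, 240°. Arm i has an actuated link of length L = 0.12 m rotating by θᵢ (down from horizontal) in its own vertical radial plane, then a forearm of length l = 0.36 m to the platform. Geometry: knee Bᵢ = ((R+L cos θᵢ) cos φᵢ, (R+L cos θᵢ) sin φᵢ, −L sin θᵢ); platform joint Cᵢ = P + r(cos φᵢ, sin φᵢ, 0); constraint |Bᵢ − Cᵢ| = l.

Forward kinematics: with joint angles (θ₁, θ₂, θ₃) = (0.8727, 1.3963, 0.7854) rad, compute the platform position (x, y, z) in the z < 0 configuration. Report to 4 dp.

φ1=0.0°: virtual centre (0.2171, 0.0000, -0.0919), radius l
arm 2 at φ=120.0°: (R−r)+L cos θ2 = 0.1608;  O2 = (-0.0804, 0.1393, -0.1182)
O3 = (0.2249·cos240.0°, 0.2249·sin240.0°, -0.0849) = (-0.1124, -0.1947, -0.0849)
eliminate P² terms by subtracting sphere 1 from 2 and 3
[-0.5951 0.2786 -0.0525]·P = -0.0158;  [-0.6591 -0.3895 0.0142]·P = 0.0022
det = 0.4154;  x = 0.0133+-0.0397z,  y = -0.0281+0.1036z
into |P−O₁|² = l²: 1.0123z² + 0.1942z + -0.0788 = 0;  Δ = 0.3569;  z = -0.3910 or 0.1991 → z<0 root = -0.3910
x = 0.0289, y = -0.0686

(0.0289, -0.0686, -0.3910)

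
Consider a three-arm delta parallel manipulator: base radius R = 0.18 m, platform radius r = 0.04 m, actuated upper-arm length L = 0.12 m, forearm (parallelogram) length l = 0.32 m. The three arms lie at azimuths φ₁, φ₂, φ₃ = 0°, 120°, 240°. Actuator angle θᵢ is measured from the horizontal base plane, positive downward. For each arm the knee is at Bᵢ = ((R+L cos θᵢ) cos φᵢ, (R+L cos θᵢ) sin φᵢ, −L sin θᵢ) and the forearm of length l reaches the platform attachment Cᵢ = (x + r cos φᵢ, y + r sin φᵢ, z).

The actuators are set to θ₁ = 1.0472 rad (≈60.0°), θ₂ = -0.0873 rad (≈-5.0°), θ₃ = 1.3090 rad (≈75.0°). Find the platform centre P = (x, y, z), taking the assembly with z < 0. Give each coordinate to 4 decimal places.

(-0.0380, 0.1232, -0.2788)

φ1=0.0°: virtual centre (0.2000, 0.0000, -0.1039), radius l
arm 2 at φ=120.0°: ρ2 = 0.2595;  centre 2 = (-0.1298, 0.2248, 0.0105)
arm 3 at φ=240.0°: ρ3 = 0.1711;  centre 3 = (-0.0855, -0.1481, -0.1159)
eliminate P² terms by subtracting sphere 1 from 2 and 3
plane₁₂: -0.6595x+0.4495y+0.2288z = 0.0167
Cramer: x(z) = -0.0029+0.1261z;  y(z) = 0.0329-0.3239z
quadratic in z: (1.1208)z²+(0.1354)z+(-0.0494)=0, √Δ=0.4895 → z ∈ {-0.2788, 0.1580}; z = -0.2788 (taking z<0)
x = -0.0380, y = 0.1232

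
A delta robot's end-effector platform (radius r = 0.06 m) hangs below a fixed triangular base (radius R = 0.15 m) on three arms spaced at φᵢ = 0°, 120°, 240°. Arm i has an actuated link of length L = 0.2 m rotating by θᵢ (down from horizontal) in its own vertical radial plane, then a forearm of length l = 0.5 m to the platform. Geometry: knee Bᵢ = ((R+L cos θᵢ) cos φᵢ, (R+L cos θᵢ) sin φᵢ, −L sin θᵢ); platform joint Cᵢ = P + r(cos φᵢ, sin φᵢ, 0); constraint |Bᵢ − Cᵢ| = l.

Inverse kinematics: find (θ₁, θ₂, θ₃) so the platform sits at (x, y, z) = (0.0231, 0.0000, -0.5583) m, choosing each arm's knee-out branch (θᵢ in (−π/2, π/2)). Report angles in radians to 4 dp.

θ₁ = 0.6109, θ₂ = 0.6980, θ₃ = 0.6980

rotate P by −φ1: (0.0231, 0.0000, -0.5583)
  A=0.0669, B=-0.5583, C=(l²−L²−A²−y'²−z²)/(2L)=-0.2654
  √(A²+B²)=0.5623;  θ1 = -1.4515+2.0624 ≈ 0.6109
rotate P by −φ2: (-0.0115, -0.0200, -0.5583)
  e−x'=0.1015;  (l²−L²−(e−x')²−y'²−z²)/2L = -0.2810
  θ2 = atan2(B,A) + arccos(C/0.5675) = 0.6980
φ3=240.0° → target in arm frame (-0.0116, 0.0200)
  A cos θ + B sin θ = C:  0.1016·cos θ + -0.5583·sin θ = -0.2810
  θ3 = atan2(B,A) + arccos(C/0.5675) = 0.6980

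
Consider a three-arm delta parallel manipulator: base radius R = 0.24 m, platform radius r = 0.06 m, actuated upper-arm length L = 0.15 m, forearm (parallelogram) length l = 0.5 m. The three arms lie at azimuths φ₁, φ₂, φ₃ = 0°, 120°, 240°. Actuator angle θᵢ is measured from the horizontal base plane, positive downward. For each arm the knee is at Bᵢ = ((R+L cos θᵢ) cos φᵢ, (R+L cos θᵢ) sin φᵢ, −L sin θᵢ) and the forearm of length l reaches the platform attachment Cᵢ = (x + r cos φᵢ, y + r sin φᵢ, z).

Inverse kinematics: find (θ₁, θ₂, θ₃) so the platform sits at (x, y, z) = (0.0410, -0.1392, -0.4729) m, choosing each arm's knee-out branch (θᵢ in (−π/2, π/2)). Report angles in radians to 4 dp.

θ₁ = 0.5237, θ₂ = 1.2217, θ₃ = 0.2620

rotate P by −φ1: (0.0410, -0.1392, -0.4729)
  A cos θ + B sin θ = C:  0.1390·cos θ + -0.4729·sin θ = -0.1161
  θ1 = atan2(B,A) + arccos(C/0.4929) = 0.5237
arm 2 (φ=120.0°): x'=-0.1411, y'=0.0341
  A cos θ + B sin θ = C:  0.3211·cos θ + -0.4729·sin θ = -0.3346
  γ=atan2(-0.4729,0.3211)=-0.9744;  ψ=arccos(-0.5853)=2.1961;  θ2=γ+ψ≈1.2217
φ3=240.0° → target in arm frame (0.1001, 0.1051)
  A cos θ + B sin θ = C:  0.0799·cos θ + -0.4729·sin θ = -0.0452
  √(A²+B²)=0.4796;  θ3 = -1.4033+1.6653 ≈ 0.2620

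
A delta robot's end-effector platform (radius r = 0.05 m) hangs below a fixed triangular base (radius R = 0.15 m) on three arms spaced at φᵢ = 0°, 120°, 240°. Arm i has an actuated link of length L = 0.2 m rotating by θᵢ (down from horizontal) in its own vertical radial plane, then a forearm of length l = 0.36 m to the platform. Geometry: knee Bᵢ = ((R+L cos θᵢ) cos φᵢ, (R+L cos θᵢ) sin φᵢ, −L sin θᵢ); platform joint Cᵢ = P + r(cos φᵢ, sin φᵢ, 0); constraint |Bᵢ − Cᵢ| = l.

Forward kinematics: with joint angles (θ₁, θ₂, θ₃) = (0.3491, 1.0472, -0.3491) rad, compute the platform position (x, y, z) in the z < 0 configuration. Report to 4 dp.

φ1=0.0°: virtual centre (0.2879, 0.0000, -0.0684), radius l
arm 2 at φ=120.0°: e+L cos θ2 = 0.2000;  S2 = (-0.1000, 0.1732, -0.1732)
arm 3 at φ=240.0°: e+L cos θ3 = 0.2879;  S3 = (-0.1440, -0.2494, 0.0684)
subtract pairs → two planes through P
plane₁₂: -0.7759x+0.3464y+-0.2096z = -0.0176
det = 0.6862;  x = 0.0128+-0.0142z,  y = -0.0221+0.5733z
quadratic in z: (1.3288)z²+(0.1192)z+(-0.0487)=0, √Δ=0.5227 → z ∈ {-0.2415, 0.1518}; z = -0.2415 (taking z<0)
x = 0.0162, y = -0.1606

(0.0162, -0.1606, -0.2415)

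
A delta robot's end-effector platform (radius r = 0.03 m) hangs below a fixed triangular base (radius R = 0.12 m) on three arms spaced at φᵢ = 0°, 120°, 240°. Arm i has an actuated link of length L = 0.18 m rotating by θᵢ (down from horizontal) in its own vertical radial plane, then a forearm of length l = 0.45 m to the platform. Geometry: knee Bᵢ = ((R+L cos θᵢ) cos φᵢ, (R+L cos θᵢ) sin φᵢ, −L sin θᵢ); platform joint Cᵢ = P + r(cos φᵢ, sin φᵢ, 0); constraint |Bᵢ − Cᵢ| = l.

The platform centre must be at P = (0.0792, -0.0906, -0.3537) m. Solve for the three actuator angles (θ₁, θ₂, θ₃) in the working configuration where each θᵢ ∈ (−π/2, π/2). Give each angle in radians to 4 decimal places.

φ1=0.0° → target in arm frame (0.0792, -0.0906)
  A=0.0108, B=-0.3537, C=(l²−L²−A²−y'²−z²)/(2L)=0.1019
  γ=atan2(-0.3537,0.0108)=-1.5403;  ψ=arccos(0.2879)=1.2788;  θ1=γ+ψ≈-0.2615
φ2=120.0° → target in arm frame (-0.1181, -0.0233)
  e−x'=0.2081;  (l²−L²−(e−x')²−y'²−z²)/2L = 0.0032
  θ2 = atan2(B,A) + arccos(C/0.4104) = 0.5239
rotate P by −φ3: (0.0389, 0.1139, -0.3537)
  A=0.0511, B=-0.3537, C=(l²−L²−A²−y'²−z²)/(2L)=0.0817
  γ=atan2(-0.3537,0.0511)=-1.4272;  ψ=arccos(0.2286)=1.3402;  θ3=γ+ψ≈-0.0871

θ₁ = -0.2615, θ₂ = 0.5239, θ₃ = -0.0871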